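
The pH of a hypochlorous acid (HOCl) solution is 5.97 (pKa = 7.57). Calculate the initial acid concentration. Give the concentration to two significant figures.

[H+] = 10^(-5.97) = 1.07 × 10^-6 M = x
Ka = 10^(−7.57) = 2.69 × 10^-8
Ka = x²/(C₀ − x) ⇒ C₀ = x + x²/Ka
C₀ = 1.07 × 10^-6 + (1.07 × 10^-6)²/(2.69 × 10^-8) = 4.36 × 10^-5 M

C₀ = 4.4 × 10^-5 M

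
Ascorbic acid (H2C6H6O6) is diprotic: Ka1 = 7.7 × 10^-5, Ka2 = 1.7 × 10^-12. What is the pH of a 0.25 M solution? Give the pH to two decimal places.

Since Ka1 ≫ Ka2, the first ionization dominates [H+].
Ka1 = x²/(0.25 − x) = 7.7 × 10^-5
x ≈ √(7.7 × 10^-5 × 0.25) = 4.39 × 10^-3 M
pH = −log(4.39 × 10^-3) = 2.36

pH = 2.36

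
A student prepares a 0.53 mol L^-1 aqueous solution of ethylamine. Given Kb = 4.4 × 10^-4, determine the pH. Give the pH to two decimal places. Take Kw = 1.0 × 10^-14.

C2H5NH2 + H2O ⇌ C2H5NH3+ + OH-
From the ICE table, Kb = [OH-]²/(0.53 − [OH-]) = 4.4 × 10^-4.
Since Kb ≪ C₀, [OH-] ≈ √(Kb·C₀) = 1.53 × 10^-2 M.
([OH-]/C₀ = 2.9% < 5%, so the approximation holds.)
pOH = 1.82, so pH = 14.00 − pOH = 12.18

pH = 12.18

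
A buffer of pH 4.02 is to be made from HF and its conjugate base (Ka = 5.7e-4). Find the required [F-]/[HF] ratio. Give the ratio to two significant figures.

pKa = -log(5.7 × 10^-4) = 3.244
pH = pKa + log(r) ⇒ log(r) = 4.02 − 3.244 = +0.776
r = [F-]/[HF] = 10^(+0.776) = 5.97

ratio = 6.0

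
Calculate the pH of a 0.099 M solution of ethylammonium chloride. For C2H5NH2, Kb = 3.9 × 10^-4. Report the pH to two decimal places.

pH = 5.80

C2H5NH3+ is the conjugate acid of the weak base C2H5NH2.
Ka = Kw/Kb = 1.0×10^-14 / 3.9 × 10^-4 = 2.56 × 10^-11
Ka = [H+]²/(0.099 − [H+]) = 2.56 × 10^-11
Neglecting [H+] in the denominator: [H+] = √(2.56 × 10^-11 × 0.099) = 1.59 × 10^-6 M
([H+]/C₀ = 0.0016% < 5%, so the approximation holds.)
pH = −log(1.59 × 10^-6) = 5.80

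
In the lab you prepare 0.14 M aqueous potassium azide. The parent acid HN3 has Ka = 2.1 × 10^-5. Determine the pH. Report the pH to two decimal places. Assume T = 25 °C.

pH = 8.91

N3- is the conjugate base of the weak acid HN3.
Kb = Kw/Ka = 1.0×10^-14 / 2.1 × 10^-5 = 4.76 × 10^-10
Kb = [OH-]²/(0.14 − [OH-]) = 4.76 × 10^-10
Neglecting [OH-] in the denominator: [OH-] = √(4.76 × 10^-10 × 0.14) = 8.16 × 10^-6 M
Check: 0.0058% ionized — well under 5%, approximation valid.
pOH = −log(8.16 × 10^-6) = 5.09; pH = 14.00 − 5.09 = 8.91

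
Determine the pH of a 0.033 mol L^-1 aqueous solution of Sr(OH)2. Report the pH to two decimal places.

Sr(OH)2 is a strong base (each formula unit releases 2 OH-); [OH-] = 0.066 M.
pOH = -log(0.066) = 1.18
pH = 14.00 - 1.18 = 12.82

pH = 12.82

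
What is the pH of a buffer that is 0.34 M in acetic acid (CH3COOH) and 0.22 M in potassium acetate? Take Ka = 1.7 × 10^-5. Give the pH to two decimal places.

pH = 4.58

pKa = −log(1.7 × 10^-5) = 4.770
Henderson–Hasselbalch: pH = pKa + log([CH3COO-]/[CH3COOH]) = 4.770 + log(0.22/0.34)
pH = 4.770 + (-0.189) = 4.58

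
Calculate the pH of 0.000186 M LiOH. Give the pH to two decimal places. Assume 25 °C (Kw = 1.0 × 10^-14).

LiOH is a strong base; [OH-] = 0.000186 M.
pOH = -log(0.000186) = 3.73
pH = 14.00 - 3.73 = 10.27

pH = 10.27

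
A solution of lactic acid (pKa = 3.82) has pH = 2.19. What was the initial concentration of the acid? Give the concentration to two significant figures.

C₀ = 2.8 × 10^-1 M

[H+] = 10^(-2.19) = 6.46 × 10^-3 M = x
Ka = 10^(−3.82) = 1.51 × 10^-4
Ka = x²/(C₀ − x) ⇒ C₀ = x + x²/Ka
C₀ = 6.46 × 10^-3 + (6.46 × 10^-3)²/(1.51 × 10^-4) = 2.83 × 10^-1 M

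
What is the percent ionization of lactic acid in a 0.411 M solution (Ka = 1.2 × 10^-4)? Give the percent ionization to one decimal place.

1.7%

CH3CH(OH)COOH ⇌ CH3CH(OH)COO- + H+; let x = [H+] at equilibrium.
x ≈ √(Ka·C₀) = √(1.2 × 10^-4 × 0.411) = 7.02 × 10^-3 M
Fraction ionized = 7.02 × 10^-3 / 0.411 = 0.0171 → 1.7%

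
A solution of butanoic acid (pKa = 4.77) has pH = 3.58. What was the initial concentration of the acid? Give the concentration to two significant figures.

C₀ = 4.3 × 10^-3 M

[H+] = 10^(-3.58) = 2.63 × 10^-4 M = x
Ka = 10^(−4.77) = 1.70 × 10^-5
Ka = x²/(C₀ − x) ⇒ C₀ = x + x²/Ka
C₀ = 2.63 × 10^-4 + (2.63 × 10^-4)²/(1.70 × 10^-5) = 4.33 × 10^-3 M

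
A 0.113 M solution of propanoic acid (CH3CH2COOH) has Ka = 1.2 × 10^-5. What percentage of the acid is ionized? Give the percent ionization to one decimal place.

1.0%

CH3CH2COOH ⇌ CH3CH2COO- + H+; let x = [H+] at equilibrium.
x ≈ √(Ka·C₀) = √(1.2 × 10^-5 × 0.113) = 1.16 × 10^-3 M
Fraction ionized = 1.16 × 10^-3 / 0.113 = 0.0103 → 1.0%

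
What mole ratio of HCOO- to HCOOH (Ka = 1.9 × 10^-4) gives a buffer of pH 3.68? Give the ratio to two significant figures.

pKa = -log(1.9 × 10^-4) = 3.721
pH = pKa + log(r) ⇒ log(r) = 3.68 − 3.721 = -0.041
r = [HCOO-]/[HCOOH] = 10^(-0.041) = 0.91

ratio = 0.91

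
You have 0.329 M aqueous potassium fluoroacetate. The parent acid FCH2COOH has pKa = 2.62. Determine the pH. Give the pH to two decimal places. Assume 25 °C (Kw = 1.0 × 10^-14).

pH = 8.07

FCH2COO- is the conjugate base of the weak acid FCH2COOH.
Ka = 10^(−2.62) = 2.40 × 10^-3
Kb = Kw/Ka = 1.0×10^-14 / 2.40 × 10^-3 = 4.17 × 10^-12
From the ICE table, Kb = [OH-]²/(0.329 − [OH-]) = 4.17 × 10^-12.
Assume [OH-] ≪ 0.329: [OH-] ≈ √(4.17 × 10^-12 × 0.329) = 1.17 × 10^-6 M
pOH = −log(1.17 × 10^-6) = 5.93; pH = 14.00 − 5.93 = 8.07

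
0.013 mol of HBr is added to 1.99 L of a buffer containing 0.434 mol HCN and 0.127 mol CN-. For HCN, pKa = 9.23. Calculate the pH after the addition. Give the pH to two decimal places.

pH = 8.64

Added H+ converts CN- to HCN: HCN → 0.447 mol, CN- → 0.114 mol.
pH = pKa + log(n_CN-/n_HCN) = 9.23 + log(0.114/0.447) = 9.23 + (-0.593)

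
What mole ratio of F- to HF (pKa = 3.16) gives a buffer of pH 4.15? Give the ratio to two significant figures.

ratio = 9.8

pH = pKa + log(r) ⇒ log(r) = 4.15 − 3.16 = +0.99
r = [F-]/[HF] = 10^(+0.99) = 9.77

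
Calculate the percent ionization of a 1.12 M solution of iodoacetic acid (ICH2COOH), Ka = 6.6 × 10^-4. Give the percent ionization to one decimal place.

2.4%

ICH2COOH ⇌ ICH2COO- + H+; let x = [H+] at equilibrium.
x ≈ √(Ka·C₀) = √(6.6 × 10^-4 × 1.12) = 2.72 × 10^-2 M
% ionization = x/C₀ × 100% = 2.72 × 10^-2/1.12 × 100% = 2.4%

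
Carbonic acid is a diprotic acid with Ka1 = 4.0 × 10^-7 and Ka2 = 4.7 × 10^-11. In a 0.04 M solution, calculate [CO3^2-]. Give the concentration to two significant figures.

4.7 × 10^-11 M

First ionization gives [H+] ≈ [HCO3-] = 1.26 × 10^-4 M.
Second step: Ka2 = [H+][CO3^2-]/[HCO3-] ≈ [CO3^2-] (since [H+] ≈ [HCO3-]).
So [CO3^2-] ≈ Ka2.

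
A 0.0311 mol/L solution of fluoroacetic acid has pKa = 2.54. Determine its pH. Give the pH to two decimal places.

FCH2COOH ⇌ FCH2COO- + H+
Ka = 10^(−2.54) = 2.88 × 10^-3
From the ICE table, Ka = x²/(0.0311 − x) = 2.88 × 10^-3.
Here C₀/Ka ≈ 10.8, so the small-x approximation fails. Use the quadratic:
x = (−Ka + √(Ka² + 4·Ka·C₀))/2 = 8.13 × 10^-3 M
pH = −log(8.13 × 10^-3) = 2.09

pH = 2.09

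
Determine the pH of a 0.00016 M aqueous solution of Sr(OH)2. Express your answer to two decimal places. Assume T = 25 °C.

pH = 10.51

Sr(OH)2 is a strong base (each formula unit releases 2 OH-); [OH-] = 0.00032 M.
pOH = -log(0.00032) = 3.49
pH = 14.00 - 3.49 = 10.51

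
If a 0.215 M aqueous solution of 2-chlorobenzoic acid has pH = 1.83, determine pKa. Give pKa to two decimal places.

pKa = 2.96

[H+] = 10^(-1.83) = 1.48 × 10^-2 M
At equilibrium [HA] = 0.215 − 1.48 × 10^-2 = 2.00 × 10^-1 M
Ka = [H+][A-]/[HA] = (1.48 × 10^-2)² / 2.00 × 10^-1 = 1.10 × 10^-3
pKa = -log(1.10 × 10^-3) = 2.96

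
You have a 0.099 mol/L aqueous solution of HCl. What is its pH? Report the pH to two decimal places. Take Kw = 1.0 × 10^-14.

HCl is a strong acid and dissociates completely, so [H+] = 0.099 M.
pH = -log(0.099) = 1.00

pH = 1.00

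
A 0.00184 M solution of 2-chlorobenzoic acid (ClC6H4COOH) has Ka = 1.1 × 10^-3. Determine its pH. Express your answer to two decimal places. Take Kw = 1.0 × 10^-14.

pH = 3.01

ClC6H4COOH ⇌ ClC6H4COO- + H+
From the ICE table, Ka = [H+]²/(0.00184 − [H+]) = 1.1 × 10^-3.
[H+] is not negligible relative to C₀; solve [H+]² + 0.0011·[H+] − 2.02e-06 = 0.
[H+] = (−Ka + √(Ka² + 4·Ka·C₀))/2 = 9.75 × 10^-4 M
pH = −log(9.75 × 10^-4) = 3.01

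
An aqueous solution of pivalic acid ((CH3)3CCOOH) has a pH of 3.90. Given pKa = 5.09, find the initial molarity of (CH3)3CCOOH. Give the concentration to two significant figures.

C₀ = 2.1 × 10^-3 M

[H+] = 10^(-3.90) = 1.26 × 10^-4 M = x
Ka = 10^(−5.09) = 8.13 × 10^-6
Ka = x²/(C₀ − x) ⇒ C₀ = x + x²/Ka
C₀ = 1.26 × 10^-4 + (1.26 × 10^-4)²/(8.13 × 10^-6) = 2.08 × 10^-3 M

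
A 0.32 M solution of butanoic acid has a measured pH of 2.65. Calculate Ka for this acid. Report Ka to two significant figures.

Ka = 1.6 × 10^-5

[H+] = 10^(-2.65) = 2.24 × 10^-3 M
At equilibrium [HA] = 0.32 − 2.24 × 10^-3 = 3.18 × 10^-1 M
Ka = [H+][A-]/[HA] = (2.24 × 10^-3)² / 3.18 × 10^-1 = 1.6 × 10^-5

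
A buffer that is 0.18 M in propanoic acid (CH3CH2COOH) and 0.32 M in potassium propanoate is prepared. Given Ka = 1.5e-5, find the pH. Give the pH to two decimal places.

pH = 5.07

pKa = −log(1.5 × 10^-5) = 4.824
Using pH = pKa + log([base]/[acid]) with [base]/[acid] = 0.32/0.18:
pH = 4.824 + (+0.250) = 5.07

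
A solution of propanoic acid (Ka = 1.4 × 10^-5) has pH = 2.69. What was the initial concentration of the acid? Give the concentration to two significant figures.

[H+] = 10^(-2.69) = 2.04 × 10^-3 M = x
Ka = x²/(C₀ − x) ⇒ C₀ = x + x²/Ka
C₀ = 2.04 × 10^-3 + (2.04 × 10^-3)²/(1.4 × 10^-5) = 2.99 × 10^-1 M

C₀ = 3.0 × 10^-1 M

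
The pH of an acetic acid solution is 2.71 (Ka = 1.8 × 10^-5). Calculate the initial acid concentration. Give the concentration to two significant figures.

C₀ = 2.1 × 10^-1 M

[H+] = 10^(-2.71) = 1.95 × 10^-3 M = x
Ka = x²/(C₀ − x) ⇒ C₀ = x + x²/Ka
C₀ = 1.95 × 10^-3 + (1.95 × 10^-3)²/(1.8 × 10^-5) = 2.13 × 10^-1 M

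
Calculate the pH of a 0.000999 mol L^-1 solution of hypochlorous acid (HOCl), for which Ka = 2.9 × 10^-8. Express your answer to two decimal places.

pH = 5.27

HOCl ⇌ OCl- + H+
Let x = [H+] at equilibrium. Ka = x²/(0.000999 − x).
Assume x ≪ 0.000999: x ≈ √(2.9 × 10^-8 × 0.000999) = 5.38 × 10^-6 M
pH = −log(5.38 × 10^-6) = 5.27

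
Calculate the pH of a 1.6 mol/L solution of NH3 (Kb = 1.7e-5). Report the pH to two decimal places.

pH = 11.72

NH3 + H2O ⇌ NH4+ + OH-
Kb = [OH-]²/(1.6 − [OH-]) = 1.7 × 10^-5
Neglecting [OH-] in the denominator: [OH-] = √(1.7 × 10^-5 × 1.6) = 5.22 × 10^-3 M
Check: 0.33% ionized — well under 5%, approximation valid.
pOH = 2.28, so pH = 14.00 − pOH = 11.72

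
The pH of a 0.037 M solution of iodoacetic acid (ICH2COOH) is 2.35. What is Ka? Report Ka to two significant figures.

Ka = 6.1 × 10^-4

[H+] = 10^(-2.35) = 4.47 × 10^-3 M
At equilibrium [HA] = 0.037 − 4.47 × 10^-3 = 3.25 × 10^-2 M
Ka = [H+][A-]/[HA] = (4.47 × 10^-3)² / 3.25 × 10^-2 = 6.1 × 10^-4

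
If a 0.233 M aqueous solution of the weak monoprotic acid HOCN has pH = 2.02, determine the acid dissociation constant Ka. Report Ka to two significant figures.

[H+] = 10^(-2.02) = 9.55 × 10^-3 M
At equilibrium [HA] = 0.233 − 9.55 × 10^-3 = 2.23 × 10^-1 M
Ka = [H+][A-]/[HA] = (9.55 × 10^-3)² / 2.23 × 10^-1 = 4.1 × 10^-4

Ka = 4.1 × 10^-4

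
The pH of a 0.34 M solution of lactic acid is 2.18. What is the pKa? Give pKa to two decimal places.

pKa = 3.88

[H+] = 10^(-2.18) = 6.61 × 10^-3 M
At equilibrium [HA] = 0.34 − 6.61 × 10^-3 = 3.33 × 10^-1 M
Ka = [H+][A-]/[HA] = (6.61 × 10^-3)² / 3.33 × 10^-1 = 1.31 × 10^-4
pKa = -log(1.31 × 10^-4) = 3.88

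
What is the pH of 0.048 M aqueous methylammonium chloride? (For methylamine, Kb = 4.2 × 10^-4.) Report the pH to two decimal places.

CH3NH3+ is the conjugate acid of the weak base CH3NH2.
Ka = Kw/Kb = 1.0×10^-14 / 4.2 × 10^-4 = 2.38 × 10^-11
From the ICE table, Ka = [H+]²/(0.048 − [H+]) = 2.38 × 10^-11.
Since Ka ≪ C₀, [H+] ≈ √(Ka·C₀) = 1.07 × 10^-6 M.
Check: 0.0022% ionized — well under 5%, approximation valid.
pH = −log(1.07 × 10^-6) = 5.97

pH = 5.97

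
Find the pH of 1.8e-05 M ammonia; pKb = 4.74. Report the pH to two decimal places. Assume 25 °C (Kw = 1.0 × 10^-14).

NH3 + H2O ⇌ NH4+ + OH-
Kb = 10^(−4.74) = 1.82 × 10^-5
From the ICE table, Kb = [OH-]²/(1.8e-05 − [OH-]) = 1.82 × 10^-5.
The 5% rule fails; solving [OH-]² + Kb·[OH-] − Kb·C₀ = 0 exactly:
[OH-] = (−Kb + √(Kb² + 4·Kb·C₀))/2 = 1.12 × 10^-5 M
pOH = 4.95, so pH = 14.00 − pOH = 9.05

pH = 9.05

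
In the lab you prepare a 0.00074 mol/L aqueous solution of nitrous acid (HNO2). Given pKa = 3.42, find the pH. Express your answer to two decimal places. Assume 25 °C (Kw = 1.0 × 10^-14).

HNO2 ⇌ NO2- + H+
Ka = 10^(−3.42) = 3.80 × 10^-4
Ka = [H+]²/(0.00074 − [H+]) = 3.80 × 10^-4
The 5% rule fails; solving [H+]² + Ka·[H+] − Ka·C₀ = 0 exactly:
[H+] = [−0.00038 + √(0.00038² + 1.12e-06)]/2 = 3.73 × 10^-4 M
pH = −log[H+] = −log(3.73 × 10^-4) = 3.43

pH = 3.43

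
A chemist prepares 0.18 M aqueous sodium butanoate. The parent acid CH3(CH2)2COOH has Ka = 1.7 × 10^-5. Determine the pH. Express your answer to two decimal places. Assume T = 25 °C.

CH3(CH2)2COO- is the conjugate base of the weak acid CH3(CH2)2COOH.
Kb = Kw/Ka = 1.0×10^-14 / 1.7 × 10^-5 = 5.88 × 10^-10
From the ICE table, Kb = [OH-]²/(0.18 − [OH-]) = 5.88 × 10^-10.
Since Kb ≪ C₀, [OH-] ≈ √(Kb·C₀) = 1.03 × 10^-5 M.
pOH = 4.99, so pH = 14.00 − pOH = 9.01

pH = 9.01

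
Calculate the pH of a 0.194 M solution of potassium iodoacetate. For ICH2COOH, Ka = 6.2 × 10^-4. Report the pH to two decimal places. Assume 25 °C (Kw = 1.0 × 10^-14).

pH = 8.25

ICH2COO- is the conjugate base of the weak acid ICH2COOH.
Kb = Kw/Ka = 1.0×10^-14 / 6.2 × 10^-4 = 1.61 × 10^-11
From the ICE table, Kb = x²/(0.194 − x) = 1.61 × 10^-11.
Since Kb ≪ C₀, x ≈ √(Kb·C₀) = 1.77 × 10^-6 M.
(x/C₀ = 0.00091% < 5%, so the approximation holds.)
pOH = −log(1.77 × 10^-6) = 5.75; pH = 14.00 − 5.75 = 8.25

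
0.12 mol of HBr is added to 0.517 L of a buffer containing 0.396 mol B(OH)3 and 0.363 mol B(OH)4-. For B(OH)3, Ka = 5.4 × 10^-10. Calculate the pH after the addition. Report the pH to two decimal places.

pH = 8.94

Added H+ converts B(OH)4- to B(OH)3: B(OH)3 → 0.516 mol, B(OH)4- → 0.243 mol.
pKa = −log(5.4 × 10^-10) = 9.268
pH = pKa + log([A⁻]/[HA]) = 9.268 + log(0.243/0.516) = 9.268 -0.327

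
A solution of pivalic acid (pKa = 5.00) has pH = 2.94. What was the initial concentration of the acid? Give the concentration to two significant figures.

C₀ = 1.3 × 10^-1 M

[H+] = 10^(-2.94) = 1.15 × 10^-3 M = x
Ka = 10^(−5.00) = 1.00 × 10^-5
Ka = x²/(C₀ − x) ⇒ C₀ = x + x²/Ka
C₀ = 1.15 × 10^-3 + (1.15 × 10^-3)²/(1.00 × 10^-5) = 1.33 × 10^-1 M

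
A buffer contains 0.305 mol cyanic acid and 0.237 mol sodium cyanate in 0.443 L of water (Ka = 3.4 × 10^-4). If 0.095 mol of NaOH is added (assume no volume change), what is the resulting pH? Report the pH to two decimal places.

After neutralization: n(HOCN) = 0.21 mol, n(OCN-) = 0.332 mol.
pKa = −log(3.4 × 10^-4) = 3.469
Henderson–Hasselbalch with mole ratio 0.332/0.21: pH = 3.469 + (+0.199)

pH = 3.67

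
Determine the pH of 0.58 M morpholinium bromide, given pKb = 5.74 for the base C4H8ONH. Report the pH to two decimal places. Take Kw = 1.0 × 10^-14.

C4H8ONH2+ is the conjugate acid of the weak base C4H8ONH.
Kb = 10^(−5.74) = 1.82 × 10^-6
Ka = Kw/Kb = 1.0×10^-14 / 1.82 × 10^-6 = 5.49 × 10^-9
From the ICE table, Ka = [H+]²/(0.58 − [H+]) = 5.49 × 10^-9.
Neglecting [H+] in the denominator: [H+] = √(5.49 × 10^-9 × 0.58) = 5.64 × 10^-5 M
([H+]/C₀ = 0.0097% < 5%, so the approximation holds.)
pH = −log[H+] = −log(5.64 × 10^-5) = 4.25

pH = 4.25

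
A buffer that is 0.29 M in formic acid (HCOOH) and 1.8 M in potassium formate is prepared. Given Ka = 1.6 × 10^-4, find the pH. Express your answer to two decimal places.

pH = 4.59

pKa = −log(1.6 × 10^-4) = 3.796
Henderson–Hasselbalch: pH = pKa + log([HCOO-]/[HCOOH]) = 3.796 + log(1.8/0.29)
pH = 3.796 + (+0.793) = 4.59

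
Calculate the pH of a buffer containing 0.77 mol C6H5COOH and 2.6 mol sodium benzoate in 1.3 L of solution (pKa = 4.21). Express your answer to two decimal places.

pH = 4.74

Henderson–Hasselbalch: pH = pKa + log([C6H5COO-]/[C6H5COOH]) = 4.21 + log(2.6/0.77)
pH = 4.21 + (+0.528) = 4.74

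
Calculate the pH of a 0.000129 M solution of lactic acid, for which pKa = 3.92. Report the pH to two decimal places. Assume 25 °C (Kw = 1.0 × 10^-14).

CH3CH(OH)COOH ⇌ CH3CH(OH)COO- + H+
Ka = 10^(−3.92) = 1.20 × 10^-4
Ka = [H+]²/(0.000129 − [H+]) = 1.20 × 10^-4
The 5% rule fails; solving [H+]² + Ka·[H+] − Ka·C₀ = 0 exactly:
[H+] = [−0.00012 + √(0.00012² + 6.19e-08)]/2 = 7.81 × 10^-5 M
pH = −log(7.81 × 10^-5) = 4.11

pH = 4.11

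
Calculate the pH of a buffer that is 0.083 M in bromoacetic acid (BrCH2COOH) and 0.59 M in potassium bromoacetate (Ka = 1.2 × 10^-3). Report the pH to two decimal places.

pH = 3.77

pKa = −log(1.2 × 10^-3) = 2.921
pH = pKa + log([A⁻]/[HA]) = 2.921 + log(0.59/0.083)
pH = 2.921 + (+0.852) = 3.77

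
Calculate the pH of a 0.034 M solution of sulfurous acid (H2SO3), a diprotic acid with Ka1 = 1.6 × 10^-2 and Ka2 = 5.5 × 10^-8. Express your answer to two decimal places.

pH = 1.78

Since Ka1 ≫ Ka2, the first ionization dominates [H+].
Ka1 = x²/(0.034 − x) = 1.6 × 10^-2
Solving the quadratic: x = (−Ka1 + √(Ka1² + 4·Ka1·C₀))/2 = 1.67 × 10^-2 M
pH = −log(1.67 × 10^-2) = 1.78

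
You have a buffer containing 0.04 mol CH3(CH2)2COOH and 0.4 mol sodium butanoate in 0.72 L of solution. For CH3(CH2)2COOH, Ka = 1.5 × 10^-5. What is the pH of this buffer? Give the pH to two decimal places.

pKa = −log(1.5 × 10^-5) = 4.824
pH = pKa + log([A⁻]/[HA]) = 4.824 + log(0.4/0.04)
pH = 4.824 + (+1.000) = 5.82

pH = 5.82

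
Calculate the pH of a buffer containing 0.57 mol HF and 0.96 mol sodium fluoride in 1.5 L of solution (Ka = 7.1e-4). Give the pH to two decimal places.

pKa = −log(7.1 × 10^-4) = 3.149
pH = pKa + log([A⁻]/[HA]) = 3.149 + log(0.96/0.57)
pH = 3.149 + (+0.226) = 3.38

pH = 3.38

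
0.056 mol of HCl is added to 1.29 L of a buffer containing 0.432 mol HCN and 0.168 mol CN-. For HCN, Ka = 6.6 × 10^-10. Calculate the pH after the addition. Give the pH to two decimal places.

After neutralization: n(HCN) = 0.488 mol, n(CN-) = 0.112 mol.
pKa = −log(6.6 × 10^-10) = 9.180
Henderson–Hasselbalch with mole ratio 0.112/0.488: pH = 9.180 + (-0.639)

pH = 8.54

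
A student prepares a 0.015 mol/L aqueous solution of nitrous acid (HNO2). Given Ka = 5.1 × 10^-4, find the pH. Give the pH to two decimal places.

pH = 2.60

HNO2 ⇌ NO2- + H+
Ka = [H+]²/(0.015 − [H+]) = 5.1 × 10^-4
Here C₀/Ka ≈ 29.4, so the small-[H+] approximation fails. Use the quadratic:
[H+] = (−Ka + √(Ka² + 4·Ka·C₀))/2 = 2.52 × 10^-3 M
pH = −log[H+] = −log(2.52 × 10^-3) = 2.60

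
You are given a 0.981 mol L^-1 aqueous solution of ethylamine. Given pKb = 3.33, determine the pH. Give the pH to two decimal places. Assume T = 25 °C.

C2H5NH2 + H2O ⇌ C2H5NH3+ + OH-
Kb = 10^(−3.33) = 4.68 × 10^-4
Kb = [OH-]²/(0.981 − [OH-]) = 4.68 × 10^-4
Since Kb ≪ C₀, [OH-] ≈ √(Kb·C₀) = 2.14 × 10^-2 M.
Check: 2.2% ionized — well under 5%, approximation valid.
pOH = −log(2.14 × 10^-2) = 1.67; pH = 14.00 − 1.67 = 12.33

pH = 12.33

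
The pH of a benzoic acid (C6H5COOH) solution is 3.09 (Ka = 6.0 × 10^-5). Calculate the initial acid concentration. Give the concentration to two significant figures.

C₀ = 1.2 × 10^-2 M

[H+] = 10^(-3.09) = 8.13 × 10^-4 M = x
Ka = x²/(C₀ − x) ⇒ C₀ = x + x²/Ka
C₀ = 8.13 × 10^-4 + (8.13 × 10^-4)²/(6.0 × 10^-5) = 1.18 × 10^-2 M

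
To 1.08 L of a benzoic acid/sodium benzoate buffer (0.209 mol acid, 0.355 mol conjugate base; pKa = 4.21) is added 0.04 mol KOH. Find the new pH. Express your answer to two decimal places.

pH = 4.58

After neutralization: n(C6H5COOH) = 0.169 mol, n(C6H5COO-) = 0.395 mol.
Henderson–Hasselbalch with mole ratio 0.395/0.169: pH = 4.21 + (+0.369)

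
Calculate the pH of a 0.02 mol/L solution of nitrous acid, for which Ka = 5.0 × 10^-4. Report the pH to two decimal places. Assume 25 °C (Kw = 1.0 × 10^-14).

HNO2 ⇌ NO2- + H+
Ka = [H+]²/(0.02 − [H+]) = 5.0 × 10^-4
Here C₀/Ka ≈ 40, so the small-[H+] approximation fails. Use the quadratic:
[H+] = [−0.0005 + √(0.0005² + 4e-05)]/2 = 2.92 × 10^-3 M
pH = −log[H+] = −log(2.92 × 10^-3) = 2.53

pH = 2.53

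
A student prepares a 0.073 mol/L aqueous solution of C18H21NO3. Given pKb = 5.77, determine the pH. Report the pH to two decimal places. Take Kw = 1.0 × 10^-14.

C18H21NO3 + H2O ⇌ C18H22NO3+ + OH-
Kb = 10^(−5.77) = 1.70 × 10^-6
Kb = [OH-]²/(0.073 − [OH-]) = 1.70 × 10^-6
Assume [OH-] ≪ 0.073: [OH-] ≈ √(1.70 × 10^-6 × 0.073) = 3.52 × 10^-4 M
([OH-]/C₀ = 0.48% < 5%, so the approximation holds.)
pOH = −log(3.52 × 10^-4) = 3.45; pH = 14.00 − 3.45 = 10.55

pH = 10.55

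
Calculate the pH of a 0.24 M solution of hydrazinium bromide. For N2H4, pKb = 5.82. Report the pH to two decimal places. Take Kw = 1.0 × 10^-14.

pH = 4.40

N2H5+ is the conjugate acid of the weak base N2H4.
Kb = 10^(−5.82) = 1.51 × 10^-6
Ka = Kw/Kb = 1.0×10^-14 / 1.51 × 10^-6 = 6.62 × 10^-9
Ka = [H+]²/(0.24 − [H+]) = 6.62 × 10^-9
Assume [H+] ≪ 0.24: [H+] ≈ √(6.62 × 10^-9 × 0.24) = 3.99 × 10^-5 M
([H+]/C₀ = 0.017% < 5%, so the approximation holds.)
pH = −log[H+] = −log(3.99 × 10^-5) = 4.40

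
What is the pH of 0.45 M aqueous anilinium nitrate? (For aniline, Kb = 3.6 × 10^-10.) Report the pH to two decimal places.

pH = 2.45

C6H5NH3+ is the conjugate acid of the weak base C6H5NH2.
Ka = Kw/Kb = 1.0×10^-14 / 3.6 × 10^-10 = 2.78 × 10^-5
Ka = x²/(0.45 − x) = 2.78 × 10^-5
Since Ka ≪ C₀, x ≈ √(Ka·C₀) = 3.54 × 10^-3 M.
Check: 0.79% ionized — well under 5%, approximation valid.
pH = −log[H+] = −log(3.54 × 10^-3) = 2.45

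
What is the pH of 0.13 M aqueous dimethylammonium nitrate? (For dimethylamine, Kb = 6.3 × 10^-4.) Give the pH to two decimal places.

(CH3)2NH2+ is the conjugate acid of the weak base (CH3)2NH.
Ka = Kw/Kb = 1.0×10^-14 / 6.3 × 10^-4 = 1.59 × 10^-11
From the ICE table, Ka = x²/(0.13 − x) = 1.59 × 10^-11.
Assume x ≪ 0.13: x ≈ √(1.59 × 10^-11 × 0.13) = 1.44 × 10^-6 M
(x/C₀ = 0.0011% < 5%, so the approximation holds.)
pH = −log(1.44 × 10^-6) = 5.84

pH = 5.84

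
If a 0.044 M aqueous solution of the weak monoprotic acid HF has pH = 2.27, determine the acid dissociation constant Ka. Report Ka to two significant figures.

Ka = 7.5 × 10^-4

[H+] = 10^(-2.27) = 5.37 × 10^-3 M
At equilibrium [HA] = 0.044 − 5.37 × 10^-3 = 3.86 × 10^-2 M
Ka = [H+][A-]/[HA] = (5.37 × 10^-3)² / 3.86 × 10^-2 = 7.5 × 10^-4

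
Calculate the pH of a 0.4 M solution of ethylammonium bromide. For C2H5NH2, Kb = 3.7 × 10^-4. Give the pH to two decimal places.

pH = 5.48

C2H5NH3+ is the conjugate acid of the weak base C2H5NH2.
Ka = Kw/Kb = 1.0×10^-14 / 3.7 × 10^-4 = 2.70 × 10^-11
Let x = [H+] at equilibrium. Ka = x²/(0.4 − x).
Neglecting x in the denominator: x = √(2.70 × 10^-11 × 0.4) = 3.29 × 10^-6 M
pH = −log[H+] = −log(3.29 × 10^-6) = 5.48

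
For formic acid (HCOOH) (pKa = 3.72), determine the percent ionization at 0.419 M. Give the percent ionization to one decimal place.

2.1%

HCOOH ⇌ HCOO- + H+; let x = [H+] at equilibrium.
Ka = 10^(−3.72) = 1.91 × 10^-4
x ≈ √(Ka·C₀) = √(1.91 × 10^-4 × 0.419) = 8.95 × 10^-3 M
% ionization = x/C₀ × 100% = 8.95 × 10^-3/0.419 × 100% = 2.1%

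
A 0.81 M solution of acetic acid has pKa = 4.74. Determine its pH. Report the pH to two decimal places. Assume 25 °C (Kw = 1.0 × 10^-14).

pH = 2.42

CH3COOH ⇌ CH3COO- + H+
Ka = 10^(−4.74) = 1.82 × 10^-5
Ka = x²/(0.81 − x) = 1.82 × 10^-5
Assume x ≪ 0.81: x ≈ √(1.82 × 10^-5 × 0.81) = 3.84 × 10^-3 M
pH = −log(3.84 × 10^-3) = 2.42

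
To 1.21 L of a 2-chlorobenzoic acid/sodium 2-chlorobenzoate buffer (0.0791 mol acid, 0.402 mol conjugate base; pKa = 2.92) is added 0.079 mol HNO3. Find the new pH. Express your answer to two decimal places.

Added H+ converts ClC6H4COO- to ClC6H4COOH: ClC6H4COOH → 0.158 mol, ClC6H4COO- → 0.323 mol.
Henderson–Hasselbalch with mole ratio 0.323/0.158: pH = 2.92 + (+0.311)

pH = 3.23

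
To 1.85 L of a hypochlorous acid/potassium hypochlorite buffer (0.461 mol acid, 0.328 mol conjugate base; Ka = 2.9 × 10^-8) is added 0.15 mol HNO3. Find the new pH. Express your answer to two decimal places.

After neutralization: n(HOCl) = 0.611 mol, n(OCl-) = 0.178 mol.
pKa = −log(2.9 × 10^-8) = 7.538
pH = pKa + log([A⁻]/[HA]) = 7.538 + log(0.178/0.611) = 7.538 -0.536

pH = 7.00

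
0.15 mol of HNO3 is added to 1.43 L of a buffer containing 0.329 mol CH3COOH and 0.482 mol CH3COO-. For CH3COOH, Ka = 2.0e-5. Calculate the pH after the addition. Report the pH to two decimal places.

After neutralization: n(CH3COOH) = 0.479 mol, n(CH3COO-) = 0.332 mol.
pKa = −log(2.0 × 10^-5) = 4.699
pH = pKa + log([A⁻]/[HA]) = 4.699 + log(0.332/0.479) = 4.699 -0.159

pH = 4.54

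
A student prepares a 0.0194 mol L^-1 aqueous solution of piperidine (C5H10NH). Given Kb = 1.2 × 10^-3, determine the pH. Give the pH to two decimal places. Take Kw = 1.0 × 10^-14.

pH = 11.63

C5H10NH + H2O ⇌ C5H10NH2+ + OH-
Kb = [OH-]²/(0.0194 − [OH-]) = 1.2 × 10^-3
[OH-] is not negligible relative to C₀; solve [OH-]² + 0.0012·[OH-] − 2.33e-05 = 0.
[OH-] = (−Kb + √(Kb² + 4·Kb·C₀))/2 = 4.26 × 10^-3 M
pOH = −log(4.26 × 10^-3) = 2.37; pH = 14.00 − 2.37 = 11.63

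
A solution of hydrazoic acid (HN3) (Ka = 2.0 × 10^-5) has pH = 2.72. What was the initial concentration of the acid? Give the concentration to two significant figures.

C₀ = 1.8 × 10^-1 M

[H+] = 10^(-2.72) = 1.91 × 10^-3 M = x
Ka = x²/(C₀ − x) ⇒ C₀ = x + x²/Ka
C₀ = 1.91 × 10^-3 + (1.91 × 10^-3)²/(2.0 × 10^-5) = 1.84 × 10^-1 M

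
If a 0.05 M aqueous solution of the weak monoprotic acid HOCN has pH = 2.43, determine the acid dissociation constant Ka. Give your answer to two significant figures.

Ka = 3.0 × 10^-4

[H+] = 10^(-2.43) = 3.72 × 10^-3 M
At equilibrium [HA] = 0.05 − 3.72 × 10^-3 = 4.63 × 10^-2 M
Ka = [H+][A-]/[HA] = (3.72 × 10^-3)² / 4.63 × 10^-2 = 3.0 × 10^-4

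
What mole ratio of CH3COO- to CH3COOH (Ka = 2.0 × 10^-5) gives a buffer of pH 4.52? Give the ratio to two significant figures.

ratio = 0.66

pKa = -log(2.0 × 10^-5) = 4.699
pH = pKa + log(r) ⇒ log(r) = 4.52 − 4.699 = -0.179
r = [CH3COO-]/[CH3COOH] = 10^(-0.179) = 0.662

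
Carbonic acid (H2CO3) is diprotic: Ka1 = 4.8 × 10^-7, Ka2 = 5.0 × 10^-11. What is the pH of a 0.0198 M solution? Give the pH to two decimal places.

Ka1 ≫ Ka2, so treat the first dissociation as the only significant source of H+.
Ka1 = x²/(0.0198 − x) = 4.8 × 10^-7
x ≈ √(4.8 × 10^-7 × 0.0198) = 9.75 × 10^-5 M
pH = −log(9.75 × 10^-5) = 4.01

pH = 4.01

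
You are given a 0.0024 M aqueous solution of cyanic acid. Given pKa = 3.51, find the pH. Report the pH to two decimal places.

HOCN ⇌ OCN- + H+
Ka = 10^(−3.51) = 3.09 × 10^-4
From the ICE table, Ka = [H+]²/(0.0024 − [H+]) = 3.09 × 10^-4.
[H+] is not negligible relative to C₀; solve [H+]² + 0.000309·[H+] − 7.42e-07 = 0.
[H+] = [−0.000309 + √(0.000309² + 2.97e-06)]/2 = 7.20 × 10^-4 M
pH = −log(7.20 × 10^-4) = 3.14

pH = 3.14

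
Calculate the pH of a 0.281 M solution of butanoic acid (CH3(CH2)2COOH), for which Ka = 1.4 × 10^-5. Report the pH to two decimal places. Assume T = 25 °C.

CH3(CH2)2COOH ⇌ CH3(CH2)2COO- + H+
Let x = [H+] at equilibrium. Ka = x²/(0.281 − x).
Since Ka ≪ C₀, x ≈ √(Ka·C₀) = 1.98 × 10^-3 M.
Check: 0.71% ionized — well under 5%, approximation valid.
pH = −log[H+] = −log(1.98 × 10^-3) = 2.70

pH = 2.70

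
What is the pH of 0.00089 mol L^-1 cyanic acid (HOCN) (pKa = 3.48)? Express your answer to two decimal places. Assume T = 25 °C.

HOCN ⇌ OCN- + H+
Ka = 10^(−3.48) = 3.31 × 10^-4
Ka = [H+]²/(0.00089 − [H+]) = 3.31 × 10^-4
[H+] is not negligible relative to C₀; solve [H+]² + 0.000331·[H+] − 2.95e-07 = 0.
[H+] = (−Ka + √(Ka² + 4·Ka·C₀))/2 = 4.02 × 10^-4 M
pH = −log[H+] = −log(4.02 × 10^-4) = 3.40

pH = 3.40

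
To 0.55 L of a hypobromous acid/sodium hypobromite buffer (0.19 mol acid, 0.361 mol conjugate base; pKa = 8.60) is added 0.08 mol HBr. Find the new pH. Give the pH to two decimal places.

pH = 8.62

Added H+ converts OBr- to HOBr: HOBr → 0.27 mol, OBr- → 0.281 mol.
pH = pKa + log(n_OBr-/n_HOBr) = 8.60 + log(0.281/0.27) = 8.60 + (+0.017)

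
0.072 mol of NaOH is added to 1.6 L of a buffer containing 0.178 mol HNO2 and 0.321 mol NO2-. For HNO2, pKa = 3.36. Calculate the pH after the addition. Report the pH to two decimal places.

pH = 3.93

After neutralization: n(HNO2) = 0.106 mol, n(NO2-) = 0.393 mol.
Henderson–Hasselbalch with mole ratio 0.393/0.106: pH = 3.36 + (+0.569)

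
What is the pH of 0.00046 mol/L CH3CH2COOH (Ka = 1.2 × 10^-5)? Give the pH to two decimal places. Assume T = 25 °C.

CH3CH2COOH ⇌ CH3CH2COO- + H+
Ka = x²/(0.00046 − x) = 1.2 × 10^-5
x is not negligible relative to C₀; solve x² + 1.2e-05·x − 5.52e-09 = 0.
x = [−1.2e-05 + √(1.2e-05² + 2.21e-08)]/2 = 6.85 × 10^-5 M
pH = −log[H+] = −log(6.85 × 10^-5) = 4.16

pH = 4.16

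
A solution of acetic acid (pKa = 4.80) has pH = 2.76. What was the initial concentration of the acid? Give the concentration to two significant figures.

[H+] = 10^(-2.76) = 1.74 × 10^-3 M = x
Ka = 10^(−4.80) = 1.58 × 10^-5
Ka = x²/(C₀ − x) ⇒ C₀ = x + x²/Ka
C₀ = 1.74 × 10^-3 + (1.74 × 10^-3)²/(1.58 × 10^-5) = 1.93 × 10^-1 M

C₀ = 1.9 × 10^-1 M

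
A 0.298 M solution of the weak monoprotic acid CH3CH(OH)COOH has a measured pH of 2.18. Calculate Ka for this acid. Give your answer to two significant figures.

[H+] = 10^(-2.18) = 6.61 × 10^-3 M
At equilibrium [HA] = 0.298 − 6.61 × 10^-3 = 2.91 × 10^-1 M
Ka = [H+][A-]/[HA] = (6.61 × 10^-3)² / 2.91 × 10^-1 = 1.5 × 10^-4

Ka = 1.5 × 10^-4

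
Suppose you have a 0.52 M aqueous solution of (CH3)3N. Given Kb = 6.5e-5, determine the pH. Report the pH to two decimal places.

pH = 11.76

(CH3)3N + H2O ⇌ (CH3)3NH+ + OH-
From the ICE table, Kb = [OH-]²/(0.52 − [OH-]) = 6.5 × 10^-5.
Assume [OH-] ≪ 0.52: [OH-] ≈ √(6.5 × 10^-5 × 0.52) = 5.81 × 10^-3 M
pOH = −log(5.81 × 10^-3) = 2.24; pH = 14.00 − 2.24 = 11.76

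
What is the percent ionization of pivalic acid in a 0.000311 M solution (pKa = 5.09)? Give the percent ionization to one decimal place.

14.9%

(CH3)3CCOOH ⇌ (CH3)3CCOO- + H+; let x = [H+] at equilibrium.
Ka = 10^(−5.09) = 8.13 × 10^-6
Ka = x²/(C₀ − x); solving the quadratic gives x = 4.64 × 10^-5 M.
Fraction ionized = 4.64 × 10^-5 / 0.000311 = 0.1492 → 14.9%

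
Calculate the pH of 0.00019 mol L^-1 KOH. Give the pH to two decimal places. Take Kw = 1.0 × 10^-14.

KOH is a strong base; [OH-] = 0.00019 M.
pOH = -log(0.00019) = 3.72
pH = 14.00 - 3.72 = 10.28

pH = 10.28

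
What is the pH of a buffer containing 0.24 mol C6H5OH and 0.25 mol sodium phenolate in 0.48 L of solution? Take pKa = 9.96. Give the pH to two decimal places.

Henderson–Hasselbalch: pH = pKa + log([C6H5O-]/[C6H5OH]) = 9.96 + log(0.25/0.24)
pH = 9.96 + (+0.018) = 9.98

pH = 9.98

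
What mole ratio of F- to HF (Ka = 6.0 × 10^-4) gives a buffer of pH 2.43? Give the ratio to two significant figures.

ratio = 0.16

pKa = -log(6.0 × 10^-4) = 3.222
pH = pKa + log(r) ⇒ log(r) = 2.43 − 3.222 = -0.792
r = [F-]/[HF] = 10^(-0.792) = 0.161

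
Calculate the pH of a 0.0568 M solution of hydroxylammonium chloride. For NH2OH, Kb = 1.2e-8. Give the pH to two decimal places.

NH3OH+ is the conjugate acid of the weak base NH2OH.
Ka = Kw/Kb = 1.0×10^-14 / 1.2 × 10^-8 = 8.33 × 10^-7
From the ICE table, Ka = x²/(0.0568 − x) = 8.33 × 10^-7.
Neglecting x in the denominator: x = √(8.33 × 10^-7 × 0.0568) = 2.18 × 10^-4 M
Check: 0.38% ionized — well under 5%, approximation valid.
pH = −log(2.18 × 10^-4) = 3.66

pH = 3.66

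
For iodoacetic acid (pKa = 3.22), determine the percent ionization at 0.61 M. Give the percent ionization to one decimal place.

3.1%

ICH2COOH ⇌ ICH2COO- + H+; let x = [H+] at equilibrium.
Ka = 10^(−3.22) = 6.03 × 10^-4
x ≈ √(Ka·C₀) = √(6.03 × 10^-4 × 0.61) = 1.92 × 10^-2 M
% ionization = x/C₀ × 100% = 1.92 × 10^-2/0.61 × 100% = 3.1%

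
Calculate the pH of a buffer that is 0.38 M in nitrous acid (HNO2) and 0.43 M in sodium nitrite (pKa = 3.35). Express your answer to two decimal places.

pH = 3.40

Henderson–Hasselbalch: pH = pKa + log([NO2-]/[HNO2]) = 3.35 + log(0.43/0.38)
pH = 3.35 + (+0.054) = 3.40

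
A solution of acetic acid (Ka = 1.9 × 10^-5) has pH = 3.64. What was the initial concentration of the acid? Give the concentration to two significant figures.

C₀ = 3.0 × 10^-3 M

[H+] = 10^(-3.64) = 2.29 × 10^-4 M = x
Ka = x²/(C₀ − x) ⇒ C₀ = x + x²/Ka
C₀ = 2.29 × 10^-4 + (2.29 × 10^-4)²/(1.9 × 10^-5) = 2.99 × 10^-3 M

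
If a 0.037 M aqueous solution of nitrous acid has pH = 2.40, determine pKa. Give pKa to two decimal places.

pKa = 3.32

[H+] = 10^(-2.40) = 3.98 × 10^-3 M
At equilibrium [HA] = 0.037 − 3.98 × 10^-3 = 3.30 × 10^-2 M
Ka = [H+][A-]/[HA] = (3.98 × 10^-3)² / 3.30 × 10^-2 = 4.80 × 10^-4
pKa = -log(4.80 × 10^-4) = 3.32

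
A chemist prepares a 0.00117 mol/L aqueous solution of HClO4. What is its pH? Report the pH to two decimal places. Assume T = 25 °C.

HClO4 is a strong acid and dissociates completely, so [H+] = 0.00117 M.
pH = -log(0.00117) = 2.93

pH = 2.93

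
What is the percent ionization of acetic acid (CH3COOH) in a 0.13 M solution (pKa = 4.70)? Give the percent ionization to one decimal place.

CH3COOH ⇌ CH3COO- + H+; let x = [H+] at equilibrium.
Ka = 10^(−4.70) = 2.00 × 10^-5
x ≈ √(Ka·C₀) = √(2.00 × 10^-5 × 0.13) = 1.61 × 10^-3 M
Fraction ionized = 1.61 × 10^-3 / 0.13 = 0.0124 → 1.2%

1.2%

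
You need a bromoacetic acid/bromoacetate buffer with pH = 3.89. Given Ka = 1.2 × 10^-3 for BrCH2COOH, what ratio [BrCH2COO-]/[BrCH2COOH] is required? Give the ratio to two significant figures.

pKa = -log(1.2 × 10^-3) = 2.921
pH = pKa + log(r) ⇒ log(r) = 3.89 − 2.921 = +0.969
r = [BrCH2COO-]/[BrCH2COOH] = 10^(+0.969) = 9.31

ratio = 9.3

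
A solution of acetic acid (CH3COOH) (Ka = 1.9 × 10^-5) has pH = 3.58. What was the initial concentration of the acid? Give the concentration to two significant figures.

C₀ = 3.9 × 10^-3 M

[H+] = 10^(-3.58) = 2.63 × 10^-4 M = x
Ka = x²/(C₀ − x) ⇒ C₀ = x + x²/Ka
C₀ = 2.63 × 10^-4 + (2.63 × 10^-4)²/(1.9 × 10^-5) = 3.90 × 10^-3 M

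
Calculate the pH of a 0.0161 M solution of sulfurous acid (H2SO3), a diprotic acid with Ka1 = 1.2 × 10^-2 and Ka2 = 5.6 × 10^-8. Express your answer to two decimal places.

Since Ka1 ≫ Ka2, the first ionization dominates [H+].
Ka1 = x²/(0.0161 − x) = 1.2 × 10^-2
Solving the quadratic: x = (−Ka1 + √(Ka1² + 4·Ka1·C₀))/2 = 9.14 × 10^-3 M
pH = −log(9.14 × 10^-3) = 2.04

pH = 2.04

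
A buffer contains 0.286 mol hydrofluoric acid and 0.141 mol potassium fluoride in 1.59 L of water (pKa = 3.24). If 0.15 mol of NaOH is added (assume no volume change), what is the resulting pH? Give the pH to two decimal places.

pH = 3.57

After neutralization: n(HF) = 0.136 mol, n(F-) = 0.291 mol.
Henderson–Hasselbalch with mole ratio 0.291/0.136: pH = 3.24 + (+0.330)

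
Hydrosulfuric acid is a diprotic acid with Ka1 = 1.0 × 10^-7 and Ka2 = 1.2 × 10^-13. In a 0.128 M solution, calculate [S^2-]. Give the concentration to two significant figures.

1.2 × 10^-13 M

First ionization gives [H+] ≈ [HS-] = 1.13 × 10^-4 M.
Second step: Ka2 = [H+][S^2-]/[HS-] ≈ [S^2-] (since [H+] ≈ [HS-]).
So [S^2-] ≈ Ka2.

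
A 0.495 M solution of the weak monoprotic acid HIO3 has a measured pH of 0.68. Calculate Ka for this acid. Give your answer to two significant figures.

Ka = 1.5 × 10^-1

[H+] = 10^(-0.68) = 2.09 × 10^-1 M
At equilibrium [HA] = 0.495 − 2.09 × 10^-1 = 2.86 × 10^-1 M
Ka = [H+][A-]/[HA] = (2.09 × 10^-1)² / 2.86 × 10^-1 = 1.5 × 10^-1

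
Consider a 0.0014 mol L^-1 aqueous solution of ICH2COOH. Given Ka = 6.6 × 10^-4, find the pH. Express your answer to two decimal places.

pH = 3.16

ICH2COOH ⇌ ICH2COO- + H+
From the ICE table, Ka = x²/(0.0014 − x) = 6.6 × 10^-4.
x is not negligible relative to C₀; solve x² + 0.00066·x − 9.24e-07 = 0.
x = [−0.00066 + √(0.00066² + 3.7e-06)]/2 = 6.86 × 10^-4 M
pH = −log(6.86 × 10^-4) = 3.16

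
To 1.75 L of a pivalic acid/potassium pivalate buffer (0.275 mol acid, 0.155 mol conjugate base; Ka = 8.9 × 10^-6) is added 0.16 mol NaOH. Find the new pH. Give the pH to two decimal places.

pH = 5.49

After neutralization: n((CH3)3CCOOH) = 0.115 mol, n((CH3)3CCOO-) = 0.315 mol.
pKa = −log(8.9 × 10^-6) = 5.051
Henderson–Hasselbalch with mole ratio 0.315/0.115: pH = 5.051 + (+0.438)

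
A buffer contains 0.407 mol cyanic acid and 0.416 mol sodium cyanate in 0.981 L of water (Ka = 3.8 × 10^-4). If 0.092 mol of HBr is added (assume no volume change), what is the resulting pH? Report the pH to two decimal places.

After neutralization: n(HOCN) = 0.499 mol, n(OCN-) = 0.324 mol.
pKa = −log(3.8 × 10^-4) = 3.420
pH = pKa + log([A⁻]/[HA]) = 3.420 + log(0.324/0.499) = 3.420 -0.188

pH = 3.23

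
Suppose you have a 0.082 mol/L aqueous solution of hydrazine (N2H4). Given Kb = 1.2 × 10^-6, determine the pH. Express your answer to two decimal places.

pH = 10.50

N2H4 + H2O ⇌ N2H5+ + OH-
Kb = [OH-]²/(0.082 − [OH-]) = 1.2 × 10^-6
Neglecting [OH-] in the denominator: [OH-] = √(1.2 × 10^-6 × 0.082) = 3.14 × 10^-4 M
([OH-]/C₀ = 0.38% < 5%, so the approximation holds.)
pOH = −log(3.14 × 10^-4) = 3.50; pH = 14.00 − 3.50 = 10.50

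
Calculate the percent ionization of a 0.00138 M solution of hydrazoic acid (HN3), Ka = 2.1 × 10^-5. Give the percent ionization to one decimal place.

HN3 ⇌ N3- + H+; let x = [H+] at equilibrium.
Solve x² + 2.1e-05x − 2.9e-08 = 0 → x = 1.60 × 10^-4 M
% ionization = x/C₀ × 100% = 1.60 × 10^-4/0.00138 × 100% = 11.6%

11.6%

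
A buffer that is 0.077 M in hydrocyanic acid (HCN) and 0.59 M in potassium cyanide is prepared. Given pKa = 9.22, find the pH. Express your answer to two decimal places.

pH = pKa + log([A⁻]/[HA]) = 9.22 + log(0.59/0.077)
pH = 9.22 + (+0.884) = 10.10

pH = 10.10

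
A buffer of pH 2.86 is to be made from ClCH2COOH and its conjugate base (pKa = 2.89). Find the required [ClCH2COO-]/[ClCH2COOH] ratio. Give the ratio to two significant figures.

pH = pKa + log(r) ⇒ log(r) = 2.86 − 2.89 = -0.03
r = [ClCH2COO-]/[ClCH2COOH] = 10^(-0.03) = 0.933

ratio = 0.93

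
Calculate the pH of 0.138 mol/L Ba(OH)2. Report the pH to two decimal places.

Ba(OH)2 is a strong base (each formula unit releases 2 OH-); [OH-] = 0.276 M.
pOH = -log(0.276) = 0.56
pH = 14.00 - 0.56 = 13.44

pH = 13.44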